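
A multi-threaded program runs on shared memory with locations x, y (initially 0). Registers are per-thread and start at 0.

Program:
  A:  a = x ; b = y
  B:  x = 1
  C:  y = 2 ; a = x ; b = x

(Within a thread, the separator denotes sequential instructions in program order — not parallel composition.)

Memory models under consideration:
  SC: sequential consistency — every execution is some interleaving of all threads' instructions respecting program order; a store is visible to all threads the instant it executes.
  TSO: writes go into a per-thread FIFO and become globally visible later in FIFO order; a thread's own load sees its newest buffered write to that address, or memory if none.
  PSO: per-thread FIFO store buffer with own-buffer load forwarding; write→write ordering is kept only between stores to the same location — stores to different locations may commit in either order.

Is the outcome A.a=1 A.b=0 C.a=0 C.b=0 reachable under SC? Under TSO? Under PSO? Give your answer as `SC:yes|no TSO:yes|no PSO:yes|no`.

outcome vector order: (A.a,A.b,C.a,C.b)
SC (10): (0,0,0,0) (0,0,0,1) (0,0,1,1) (0,2,0,0) (0,2,0,1) (0,2,1,1) (1,0,1,1) (1,2,0,0) (1,2,0,1) (1,2,1,1)
TSO (12): (0,0,0,0) (0,0,0,1) (0,0,1,1) (0,2,0,0) (0,2,0,1) (0,2,1,1) (1,0,0,0) (1,0,0,1) (1,0,1,1) (1,2,0,0) (1,2,0,1) (1,2,1,1)
PSO (12): (0,0,0,0) (0,0,0,1) (0,0,1,1) (0,2,0,0) (0,2,0,1) (0,2,1,1) (1,0,0,0) (1,0,0,1) (1,0,1,1) (1,2,0,0) (1,2,0,1) (1,2,1,1)
target (1,0,0,0) ∈ {TSO,PSO}

SC:no TSO:yes PSO:yes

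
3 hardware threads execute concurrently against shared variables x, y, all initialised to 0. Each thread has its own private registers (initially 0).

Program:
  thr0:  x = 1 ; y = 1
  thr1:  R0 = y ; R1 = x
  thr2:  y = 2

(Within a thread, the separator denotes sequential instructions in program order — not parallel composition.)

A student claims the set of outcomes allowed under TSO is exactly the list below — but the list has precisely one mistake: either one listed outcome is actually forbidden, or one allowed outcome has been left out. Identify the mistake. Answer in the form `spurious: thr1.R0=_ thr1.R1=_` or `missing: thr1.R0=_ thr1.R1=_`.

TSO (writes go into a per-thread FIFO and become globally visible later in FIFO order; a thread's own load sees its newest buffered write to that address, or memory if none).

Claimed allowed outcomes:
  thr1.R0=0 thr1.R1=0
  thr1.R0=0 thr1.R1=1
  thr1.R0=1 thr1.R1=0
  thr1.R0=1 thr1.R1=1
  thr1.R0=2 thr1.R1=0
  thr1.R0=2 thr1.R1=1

spurious: thr1.R0=1 thr1.R1=0

outcome vector order: (thr1.R0,thr1.R1)
TSO (5): <0 0>; <0 1>; <1 1>; <2 0>; <2 1>
claimed∖TSO = {<1 0>}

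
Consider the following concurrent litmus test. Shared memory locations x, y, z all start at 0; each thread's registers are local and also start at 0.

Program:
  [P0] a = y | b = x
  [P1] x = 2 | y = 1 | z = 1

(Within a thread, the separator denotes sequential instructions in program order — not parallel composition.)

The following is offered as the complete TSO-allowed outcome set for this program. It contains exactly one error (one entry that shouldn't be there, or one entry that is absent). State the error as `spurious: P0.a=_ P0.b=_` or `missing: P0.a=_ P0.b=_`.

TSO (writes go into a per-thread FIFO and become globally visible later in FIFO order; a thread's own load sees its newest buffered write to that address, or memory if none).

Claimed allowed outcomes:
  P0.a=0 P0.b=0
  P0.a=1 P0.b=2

outcome vector order: (P0.a,P0.b)
TSO: 3 outcomes — {<0 0> <0 2> <1 2>}
TSO∖claimed = {<0 2>}

missing: P0.a=0 P0.b=2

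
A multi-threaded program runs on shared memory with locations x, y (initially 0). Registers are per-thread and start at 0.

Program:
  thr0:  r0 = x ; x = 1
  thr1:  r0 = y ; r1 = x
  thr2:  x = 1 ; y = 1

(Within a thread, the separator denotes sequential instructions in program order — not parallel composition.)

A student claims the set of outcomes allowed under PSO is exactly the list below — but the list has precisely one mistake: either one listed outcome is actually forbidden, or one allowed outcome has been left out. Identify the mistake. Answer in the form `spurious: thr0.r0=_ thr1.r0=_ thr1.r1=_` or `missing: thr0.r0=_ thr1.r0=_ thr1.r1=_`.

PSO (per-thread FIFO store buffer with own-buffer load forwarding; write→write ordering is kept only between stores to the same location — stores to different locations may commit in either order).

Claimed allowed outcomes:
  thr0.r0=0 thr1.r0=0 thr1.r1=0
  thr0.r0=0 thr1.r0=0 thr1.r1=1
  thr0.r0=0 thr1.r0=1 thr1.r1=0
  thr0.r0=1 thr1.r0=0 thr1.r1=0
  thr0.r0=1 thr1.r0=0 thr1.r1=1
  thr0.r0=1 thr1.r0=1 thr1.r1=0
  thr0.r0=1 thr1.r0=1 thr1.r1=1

outcome vector order: (thr0.r0,thr1.r0,thr1.r1)
under PSO → <0 0 0>; <0 0 1>; <0 1 0>; <0 1 1>; <1 0 0>; <1 0 1>; <1 1 0>; <1 1 1>
PSO∖claimed = {<0 1 1>}

missing: thr0.r0=0 thr1.r0=1 thr1.r1=1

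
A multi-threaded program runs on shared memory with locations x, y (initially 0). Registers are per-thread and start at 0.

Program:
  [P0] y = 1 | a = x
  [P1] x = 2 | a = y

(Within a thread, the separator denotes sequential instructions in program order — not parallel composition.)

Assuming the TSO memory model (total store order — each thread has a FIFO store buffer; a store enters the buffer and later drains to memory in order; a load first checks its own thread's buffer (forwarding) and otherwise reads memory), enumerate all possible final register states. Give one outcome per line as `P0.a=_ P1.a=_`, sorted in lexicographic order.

outcome vector order: (P0.a,P1.a)
|TSO outcomes| = 4

P0.a=0 P1.a=0
P0.a=0 P1.a=1
P0.a=2 P1.a=0
P0.a=2 P1.a=1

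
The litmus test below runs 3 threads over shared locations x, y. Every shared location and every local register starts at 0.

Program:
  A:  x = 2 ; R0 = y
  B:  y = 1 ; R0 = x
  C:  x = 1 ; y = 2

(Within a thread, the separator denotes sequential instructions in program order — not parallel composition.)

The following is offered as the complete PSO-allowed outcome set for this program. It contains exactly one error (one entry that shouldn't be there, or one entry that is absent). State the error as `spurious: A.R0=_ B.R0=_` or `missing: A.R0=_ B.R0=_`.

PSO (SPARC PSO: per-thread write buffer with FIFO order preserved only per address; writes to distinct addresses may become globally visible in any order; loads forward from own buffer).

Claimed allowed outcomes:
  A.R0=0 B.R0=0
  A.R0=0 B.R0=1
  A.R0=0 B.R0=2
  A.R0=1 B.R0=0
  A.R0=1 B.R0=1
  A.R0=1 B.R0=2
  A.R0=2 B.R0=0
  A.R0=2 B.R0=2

outcome vector order: (A.R0,B.R0)
PSO (9): 00; 01; 02; 10; 11; 12; 20; 21; 22
PSO∖claimed = {21}

missing: A.R0=2 B.R0=1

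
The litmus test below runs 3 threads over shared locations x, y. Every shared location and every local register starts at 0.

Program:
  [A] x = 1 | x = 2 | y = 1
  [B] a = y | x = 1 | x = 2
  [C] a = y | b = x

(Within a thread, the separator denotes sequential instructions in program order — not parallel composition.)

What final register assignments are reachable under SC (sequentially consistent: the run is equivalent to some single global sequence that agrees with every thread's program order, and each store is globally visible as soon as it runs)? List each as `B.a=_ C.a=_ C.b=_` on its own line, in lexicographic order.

outcome vector order: (B.a,C.a,C.b)
|SC outcomes| = 10

B.a=0 C.a=0 C.b=0
B.a=0 C.a=0 C.b=1
B.a=0 C.a=0 C.b=2
B.a=0 C.a=1 C.b=1
B.a=0 C.a=1 C.b=2
B.a=1 C.a=0 C.b=0
B.a=1 C.a=0 C.b=1
B.a=1 C.a=0 C.b=2
B.a=1 C.a=1 C.b=1
B.a=1 C.a=1 C.b=2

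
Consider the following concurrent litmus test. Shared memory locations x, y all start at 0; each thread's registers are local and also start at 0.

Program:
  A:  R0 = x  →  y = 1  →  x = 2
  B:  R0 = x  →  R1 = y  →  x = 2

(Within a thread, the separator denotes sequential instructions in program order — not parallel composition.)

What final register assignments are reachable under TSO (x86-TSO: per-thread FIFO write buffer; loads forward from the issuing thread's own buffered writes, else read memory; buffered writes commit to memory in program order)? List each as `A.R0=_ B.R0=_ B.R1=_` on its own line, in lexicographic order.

A.R0=0 B.R0=0 B.R1=0
A.R0=0 B.R0=0 B.R1=1
A.R0=0 B.R0=2 B.R1=1
A.R0=2 B.R0=0 B.R1=0

outcome vector order: (A.R0,B.R0,B.R1)
|TSO outcomes| = 4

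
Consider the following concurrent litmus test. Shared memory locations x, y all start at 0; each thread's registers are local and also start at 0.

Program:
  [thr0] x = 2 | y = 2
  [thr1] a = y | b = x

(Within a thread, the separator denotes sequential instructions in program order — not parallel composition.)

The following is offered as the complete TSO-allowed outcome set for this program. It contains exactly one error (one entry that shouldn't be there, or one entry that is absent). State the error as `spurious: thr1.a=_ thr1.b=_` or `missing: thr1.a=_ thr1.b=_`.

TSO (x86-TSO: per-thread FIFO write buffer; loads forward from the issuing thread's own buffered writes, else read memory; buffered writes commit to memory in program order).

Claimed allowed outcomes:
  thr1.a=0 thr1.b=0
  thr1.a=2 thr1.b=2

missing: thr1.a=0 thr1.b=2

outcome vector order: (thr1.a,thr1.b)
under TSO → 00, 02, 22
TSO∖claimed = {02}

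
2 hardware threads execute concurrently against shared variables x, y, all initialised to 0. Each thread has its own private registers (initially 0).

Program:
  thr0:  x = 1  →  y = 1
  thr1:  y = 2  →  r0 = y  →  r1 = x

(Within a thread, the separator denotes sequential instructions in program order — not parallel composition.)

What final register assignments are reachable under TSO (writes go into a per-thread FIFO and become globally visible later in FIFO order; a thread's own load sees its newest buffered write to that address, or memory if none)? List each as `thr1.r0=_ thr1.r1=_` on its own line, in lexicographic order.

outcome vector order: (thr1.r0,thr1.r1)
|TSO outcomes| = 3

thr1.r0=1 thr1.r1=1
thr1.r0=2 thr1.r1=0
thr1.r0=2 thr1.r1=1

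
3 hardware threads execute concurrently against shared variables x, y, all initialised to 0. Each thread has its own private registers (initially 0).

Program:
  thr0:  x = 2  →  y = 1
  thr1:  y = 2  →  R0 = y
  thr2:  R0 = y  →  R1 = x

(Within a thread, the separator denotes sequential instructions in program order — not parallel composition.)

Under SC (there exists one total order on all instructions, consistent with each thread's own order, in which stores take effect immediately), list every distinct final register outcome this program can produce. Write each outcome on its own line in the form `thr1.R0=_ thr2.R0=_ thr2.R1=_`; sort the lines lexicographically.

thr1.R0=1 thr2.R0=0 thr2.R1=0
thr1.R0=1 thr2.R0=0 thr2.R1=2
thr1.R0=1 thr2.R0=1 thr2.R1=2
thr1.R0=1 thr2.R0=2 thr2.R1=0
thr1.R0=1 thr2.R0=2 thr2.R1=2
thr1.R0=2 thr2.R0=0 thr2.R1=0
thr1.R0=2 thr2.R0=0 thr2.R1=2
thr1.R0=2 thr2.R0=1 thr2.R1=2
thr1.R0=2 thr2.R0=2 thr2.R1=0
thr1.R0=2 thr2.R0=2 thr2.R1=2

outcome vector order: (thr1.R0,thr2.R0,thr2.R1)
|SC outcomes| = 10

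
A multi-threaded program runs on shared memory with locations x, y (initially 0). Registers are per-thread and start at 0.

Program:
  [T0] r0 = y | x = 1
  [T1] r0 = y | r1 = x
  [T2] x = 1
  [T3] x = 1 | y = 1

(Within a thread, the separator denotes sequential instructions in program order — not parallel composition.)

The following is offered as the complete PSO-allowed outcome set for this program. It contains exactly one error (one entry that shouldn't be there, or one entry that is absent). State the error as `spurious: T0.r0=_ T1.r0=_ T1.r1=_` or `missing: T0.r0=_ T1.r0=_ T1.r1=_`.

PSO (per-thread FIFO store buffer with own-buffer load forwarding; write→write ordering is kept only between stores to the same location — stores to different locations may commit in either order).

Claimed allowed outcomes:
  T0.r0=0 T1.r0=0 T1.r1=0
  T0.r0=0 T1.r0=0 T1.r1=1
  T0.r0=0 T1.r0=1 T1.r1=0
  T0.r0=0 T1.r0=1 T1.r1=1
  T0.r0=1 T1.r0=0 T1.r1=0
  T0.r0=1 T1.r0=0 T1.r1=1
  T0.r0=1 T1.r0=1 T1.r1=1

outcome vector order: (T0.r0,T1.r0,T1.r1)
PSO: 8 outcomes — {(0,0,0) (0,0,1) (0,1,0) (0,1,1) (1,0,0) (1,0,1) (1,1,0) (1,1,1)}
PSO∖claimed = {(1,1,0)}

missing: T0.r0=1 T1.r0=1 T1.r1=0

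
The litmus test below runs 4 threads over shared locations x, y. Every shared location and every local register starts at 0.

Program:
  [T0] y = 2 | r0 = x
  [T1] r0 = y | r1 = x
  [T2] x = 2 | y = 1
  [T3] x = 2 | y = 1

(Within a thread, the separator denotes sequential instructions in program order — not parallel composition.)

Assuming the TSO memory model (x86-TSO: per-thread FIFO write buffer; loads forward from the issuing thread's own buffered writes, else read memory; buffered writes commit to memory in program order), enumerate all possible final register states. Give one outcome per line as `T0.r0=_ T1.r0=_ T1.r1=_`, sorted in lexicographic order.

outcome vector order: (T0.r0,T1.r0,T1.r1)
|TSO outcomes| = 10

T0.r0=0 T1.r0=0 T1.r1=0
T0.r0=0 T1.r0=0 T1.r1=2
T0.r0=0 T1.r0=1 T1.r1=2
T0.r0=0 T1.r0=2 T1.r1=0
T0.r0=0 T1.r0=2 T1.r1=2
T0.r0=2 T1.r0=0 T1.r1=0
T0.r0=2 T1.r0=0 T1.r1=2
T0.r0=2 T1.r0=1 T1.r1=2
T0.r0=2 T1.r0=2 T1.r1=0
T0.r0=2 T1.r0=2 T1.r1=2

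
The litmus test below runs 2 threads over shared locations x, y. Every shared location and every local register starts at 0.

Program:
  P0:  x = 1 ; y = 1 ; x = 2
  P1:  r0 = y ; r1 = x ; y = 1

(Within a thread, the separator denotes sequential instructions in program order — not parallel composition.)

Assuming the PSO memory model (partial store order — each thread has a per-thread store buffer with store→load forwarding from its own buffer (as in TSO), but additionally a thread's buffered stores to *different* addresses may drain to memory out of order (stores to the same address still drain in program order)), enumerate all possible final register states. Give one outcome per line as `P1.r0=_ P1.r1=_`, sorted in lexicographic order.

P1.r0=0 P1.r1=0
P1.r0=0 P1.r1=1
P1.r0=0 P1.r1=2
P1.r0=1 P1.r1=0
P1.r0=1 P1.r1=1
P1.r0=1 P1.r1=2

outcome vector order: (P1.r0,P1.r1)
|PSO outcomes| = 6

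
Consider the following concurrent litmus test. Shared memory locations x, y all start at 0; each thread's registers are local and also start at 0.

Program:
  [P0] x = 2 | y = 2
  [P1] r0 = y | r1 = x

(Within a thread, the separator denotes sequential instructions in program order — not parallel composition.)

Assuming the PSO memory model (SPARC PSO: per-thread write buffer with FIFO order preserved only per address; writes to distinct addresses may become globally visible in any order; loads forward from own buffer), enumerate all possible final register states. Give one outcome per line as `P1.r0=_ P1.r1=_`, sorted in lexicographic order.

P1.r0=0 P1.r1=0
P1.r0=0 P1.r1=2
P1.r0=2 P1.r1=0
P1.r0=2 P1.r1=2

outcome vector order: (P1.r0,P1.r1)
|PSO outcomes| = 4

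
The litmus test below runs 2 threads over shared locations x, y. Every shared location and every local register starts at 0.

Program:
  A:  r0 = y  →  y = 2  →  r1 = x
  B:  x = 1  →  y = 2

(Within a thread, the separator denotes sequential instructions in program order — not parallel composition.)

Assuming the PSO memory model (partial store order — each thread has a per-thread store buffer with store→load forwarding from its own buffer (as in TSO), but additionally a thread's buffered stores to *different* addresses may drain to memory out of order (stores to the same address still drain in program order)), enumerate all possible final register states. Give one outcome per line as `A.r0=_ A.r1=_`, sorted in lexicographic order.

A.r0=0 A.r1=0
A.r0=0 A.r1=1
A.r0=2 A.r1=0
A.r0=2 A.r1=1

outcome vector order: (A.r0,A.r1)
|PSO outcomes| = 4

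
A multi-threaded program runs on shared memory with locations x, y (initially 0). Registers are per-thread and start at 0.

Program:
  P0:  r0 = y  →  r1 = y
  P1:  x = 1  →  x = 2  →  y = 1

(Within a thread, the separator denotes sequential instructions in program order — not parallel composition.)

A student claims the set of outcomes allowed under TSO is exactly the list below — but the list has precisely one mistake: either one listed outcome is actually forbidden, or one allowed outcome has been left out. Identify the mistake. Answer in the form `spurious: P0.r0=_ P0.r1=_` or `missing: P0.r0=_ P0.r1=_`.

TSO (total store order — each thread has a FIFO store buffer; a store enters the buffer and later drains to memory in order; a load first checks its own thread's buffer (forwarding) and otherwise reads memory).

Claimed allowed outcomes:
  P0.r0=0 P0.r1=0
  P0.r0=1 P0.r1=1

missing: P0.r0=0 P0.r1=1

outcome vector order: (P0.r0,P0.r1)
[TSO] allowed = {00, 01, 11}
TSO∖claimed = {01}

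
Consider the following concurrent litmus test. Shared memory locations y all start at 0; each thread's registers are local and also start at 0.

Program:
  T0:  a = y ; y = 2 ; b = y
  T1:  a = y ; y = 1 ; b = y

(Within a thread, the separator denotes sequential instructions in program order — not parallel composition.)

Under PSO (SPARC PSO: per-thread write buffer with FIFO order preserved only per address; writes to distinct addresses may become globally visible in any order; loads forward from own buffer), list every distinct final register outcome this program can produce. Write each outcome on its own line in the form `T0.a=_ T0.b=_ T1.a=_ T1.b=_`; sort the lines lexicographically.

outcome vector order: (T0.a,T0.b,T1.a,T1.b)
|PSO outcomes| = 7

T0.a=0 T0.b=1 T1.a=0 T1.b=1
T0.a=0 T0.b=1 T1.a=2 T1.b=1
T0.a=0 T0.b=2 T1.a=0 T1.b=1
T0.a=0 T0.b=2 T1.a=0 T1.b=2
T0.a=0 T0.b=2 T1.a=2 T1.b=1
T0.a=1 T0.b=2 T1.a=0 T1.b=1
T0.a=1 T0.b=2 T1.a=0 T1.b=2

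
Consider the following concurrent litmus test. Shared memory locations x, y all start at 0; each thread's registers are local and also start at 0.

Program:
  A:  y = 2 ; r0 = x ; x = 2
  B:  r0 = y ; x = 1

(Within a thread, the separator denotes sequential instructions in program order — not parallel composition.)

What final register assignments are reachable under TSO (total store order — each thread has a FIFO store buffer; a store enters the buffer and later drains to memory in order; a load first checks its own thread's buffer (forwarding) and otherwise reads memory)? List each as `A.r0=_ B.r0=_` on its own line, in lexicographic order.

A.r0=0 B.r0=0
A.r0=0 B.r0=2
A.r0=1 B.r0=0
A.r0=1 B.r0=2

outcome vector order: (A.r0,B.r0)
|TSO outcomes| = 4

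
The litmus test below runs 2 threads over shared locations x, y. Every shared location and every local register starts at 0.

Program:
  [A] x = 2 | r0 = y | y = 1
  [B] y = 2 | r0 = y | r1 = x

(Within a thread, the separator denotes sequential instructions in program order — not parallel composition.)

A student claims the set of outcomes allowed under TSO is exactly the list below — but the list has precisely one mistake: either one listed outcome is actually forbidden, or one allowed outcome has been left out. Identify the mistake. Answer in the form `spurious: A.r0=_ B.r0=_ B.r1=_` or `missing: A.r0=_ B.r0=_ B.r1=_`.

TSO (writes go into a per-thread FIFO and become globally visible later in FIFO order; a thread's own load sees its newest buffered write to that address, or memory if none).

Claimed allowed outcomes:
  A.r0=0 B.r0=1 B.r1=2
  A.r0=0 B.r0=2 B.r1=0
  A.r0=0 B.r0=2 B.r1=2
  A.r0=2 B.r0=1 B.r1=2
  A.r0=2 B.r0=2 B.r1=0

missing: A.r0=2 B.r0=2 B.r1=2

outcome vector order: (A.r0,B.r0,B.r1)
TSO: 6 outcomes — {012, 020, 022, 212, 220, 222}
TSO∖claimed = {222}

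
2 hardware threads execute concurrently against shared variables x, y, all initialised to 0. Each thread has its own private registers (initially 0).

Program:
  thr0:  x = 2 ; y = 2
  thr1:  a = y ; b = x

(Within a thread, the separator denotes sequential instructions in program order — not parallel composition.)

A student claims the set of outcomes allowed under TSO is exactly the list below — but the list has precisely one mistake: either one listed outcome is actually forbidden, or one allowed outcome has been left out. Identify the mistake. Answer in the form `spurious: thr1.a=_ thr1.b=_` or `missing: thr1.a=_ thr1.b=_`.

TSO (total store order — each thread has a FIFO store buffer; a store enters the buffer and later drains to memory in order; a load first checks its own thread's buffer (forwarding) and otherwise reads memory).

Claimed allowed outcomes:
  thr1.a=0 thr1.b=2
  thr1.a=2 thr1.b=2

missing: thr1.a=0 thr1.b=0

outcome vector order: (thr1.a,thr1.b)
TSO: 3 outcomes — {<0 0>; <0 2>; <2 2>}
TSO∖claimed = {<0 0>}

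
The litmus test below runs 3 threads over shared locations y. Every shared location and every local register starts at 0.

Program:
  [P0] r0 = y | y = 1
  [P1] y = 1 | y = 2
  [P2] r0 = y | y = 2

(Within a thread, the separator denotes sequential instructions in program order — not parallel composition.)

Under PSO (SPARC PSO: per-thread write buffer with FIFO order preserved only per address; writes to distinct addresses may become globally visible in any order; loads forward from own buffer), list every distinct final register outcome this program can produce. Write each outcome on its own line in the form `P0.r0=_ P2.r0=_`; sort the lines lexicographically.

P0.r0=0 P2.r0=0
P0.r0=0 P2.r0=1
P0.r0=0 P2.r0=2
P0.r0=1 P2.r0=0
P0.r0=1 P2.r0=1
P0.r0=1 P2.r0=2
P0.r0=2 P2.r0=0
P0.r0=2 P2.r0=1
P0.r0=2 P2.r0=2

outcome vector order: (P0.r0,P2.r0)
|PSO outcomes| = 9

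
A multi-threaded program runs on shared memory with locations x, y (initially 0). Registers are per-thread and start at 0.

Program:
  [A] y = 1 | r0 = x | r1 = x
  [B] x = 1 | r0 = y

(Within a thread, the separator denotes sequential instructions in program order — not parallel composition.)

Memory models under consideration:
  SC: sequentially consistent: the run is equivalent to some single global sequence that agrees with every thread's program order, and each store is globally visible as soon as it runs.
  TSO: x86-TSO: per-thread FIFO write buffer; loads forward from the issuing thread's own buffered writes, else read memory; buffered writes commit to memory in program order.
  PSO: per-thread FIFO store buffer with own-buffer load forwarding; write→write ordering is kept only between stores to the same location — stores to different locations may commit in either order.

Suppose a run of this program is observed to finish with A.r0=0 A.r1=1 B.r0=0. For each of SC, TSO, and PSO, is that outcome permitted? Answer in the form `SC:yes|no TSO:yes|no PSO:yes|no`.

SC:no TSO:yes PSO:yes

outcome vector order: (A.r0,A.r1,B.r0)
under SC → 001, 011, 110, 111
under TSO → 000, 001, 010, 011, 110, 111
under PSO → 000, 001, 010, 011, 110, 111
target 010 ∈ {TSO,PSO}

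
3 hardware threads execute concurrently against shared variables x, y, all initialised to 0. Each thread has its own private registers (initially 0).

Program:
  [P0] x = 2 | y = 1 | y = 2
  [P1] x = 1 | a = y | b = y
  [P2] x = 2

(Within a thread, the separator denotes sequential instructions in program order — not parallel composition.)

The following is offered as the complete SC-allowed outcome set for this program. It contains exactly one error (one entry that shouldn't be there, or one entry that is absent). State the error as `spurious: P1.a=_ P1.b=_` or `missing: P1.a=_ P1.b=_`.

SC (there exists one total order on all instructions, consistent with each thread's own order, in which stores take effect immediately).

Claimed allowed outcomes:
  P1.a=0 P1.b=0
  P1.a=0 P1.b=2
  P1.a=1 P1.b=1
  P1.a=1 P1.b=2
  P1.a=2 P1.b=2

missing: P1.a=0 P1.b=1

outcome vector order: (P1.a,P1.b)
[SC] allowed = {<0 0> <0 1> <0 2> <1 1> <1 2> <2 2>}
SC∖claimed = {<0 1>}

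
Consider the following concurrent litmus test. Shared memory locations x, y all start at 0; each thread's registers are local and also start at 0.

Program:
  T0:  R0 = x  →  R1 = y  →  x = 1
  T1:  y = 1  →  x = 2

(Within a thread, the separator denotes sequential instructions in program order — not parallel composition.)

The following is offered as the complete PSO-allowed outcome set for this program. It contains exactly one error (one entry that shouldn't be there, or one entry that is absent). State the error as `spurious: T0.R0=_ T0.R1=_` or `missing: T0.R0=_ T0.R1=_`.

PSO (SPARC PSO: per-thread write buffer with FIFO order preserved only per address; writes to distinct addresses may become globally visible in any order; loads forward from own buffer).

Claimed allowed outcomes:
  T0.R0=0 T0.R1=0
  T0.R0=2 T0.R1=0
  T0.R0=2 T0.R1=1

missing: T0.R0=0 T0.R1=1

outcome vector order: (T0.R0,T0.R1)
under PSO → 00, 01, 20, 21
PSO∖claimed = {01}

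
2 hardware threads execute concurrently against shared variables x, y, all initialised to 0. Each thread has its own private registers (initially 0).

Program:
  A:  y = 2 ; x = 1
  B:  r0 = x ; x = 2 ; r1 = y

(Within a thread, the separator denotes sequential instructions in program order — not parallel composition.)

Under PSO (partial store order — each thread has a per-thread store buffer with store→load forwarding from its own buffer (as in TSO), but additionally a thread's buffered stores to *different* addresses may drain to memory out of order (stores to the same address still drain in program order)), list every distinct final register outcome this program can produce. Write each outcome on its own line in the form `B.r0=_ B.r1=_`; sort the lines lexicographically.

B.r0=0 B.r1=0
B.r0=0 B.r1=2
B.r0=1 B.r1=0
B.r0=1 B.r1=2

outcome vector order: (B.r0,B.r1)
|PSO outcomes| = 4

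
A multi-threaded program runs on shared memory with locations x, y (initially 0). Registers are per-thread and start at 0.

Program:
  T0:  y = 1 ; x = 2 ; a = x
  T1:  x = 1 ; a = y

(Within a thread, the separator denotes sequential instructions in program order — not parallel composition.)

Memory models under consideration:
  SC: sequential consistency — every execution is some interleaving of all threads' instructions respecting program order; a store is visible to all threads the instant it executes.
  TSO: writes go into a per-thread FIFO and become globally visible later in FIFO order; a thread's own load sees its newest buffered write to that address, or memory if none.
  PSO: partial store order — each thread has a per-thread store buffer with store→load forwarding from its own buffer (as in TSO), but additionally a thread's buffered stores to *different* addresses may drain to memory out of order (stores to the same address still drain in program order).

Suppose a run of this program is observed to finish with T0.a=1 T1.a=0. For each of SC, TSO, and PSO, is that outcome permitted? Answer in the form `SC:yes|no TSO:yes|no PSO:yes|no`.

outcome vector order: (T0.a,T1.a)
SC (3): 11; 20; 21
TSO (4): 10; 11; 20; 21
PSO (4): 10; 11; 20; 21
target 10 ∈ {TSO,PSO}

SC:no TSO:yes PSO:yes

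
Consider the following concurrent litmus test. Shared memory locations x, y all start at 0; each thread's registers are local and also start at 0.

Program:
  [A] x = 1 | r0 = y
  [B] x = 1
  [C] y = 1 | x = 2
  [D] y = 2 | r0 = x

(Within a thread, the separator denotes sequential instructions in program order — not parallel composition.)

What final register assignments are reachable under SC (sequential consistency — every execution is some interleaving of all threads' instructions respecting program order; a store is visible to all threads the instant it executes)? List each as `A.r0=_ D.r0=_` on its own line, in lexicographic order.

outcome vector order: (A.r0,D.r0)
|SC outcomes| = 8

A.r0=0 D.r0=1
A.r0=0 D.r0=2
A.r0=1 D.r0=0
A.r0=1 D.r0=1
A.r0=1 D.r0=2
A.r0=2 D.r0=0
A.r0=2 D.r0=1
A.r0=2 D.r0=2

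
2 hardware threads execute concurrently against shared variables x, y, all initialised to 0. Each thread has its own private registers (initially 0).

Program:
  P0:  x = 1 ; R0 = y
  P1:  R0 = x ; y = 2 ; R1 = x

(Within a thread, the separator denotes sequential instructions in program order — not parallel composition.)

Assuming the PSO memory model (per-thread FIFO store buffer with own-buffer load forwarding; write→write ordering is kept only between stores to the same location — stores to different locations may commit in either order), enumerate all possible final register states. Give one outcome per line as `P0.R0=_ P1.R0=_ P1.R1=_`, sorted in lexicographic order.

P0.R0=0 P1.R0=0 P1.R1=0
P0.R0=0 P1.R0=0 P1.R1=1
P0.R0=0 P1.R0=1 P1.R1=1
P0.R0=2 P1.R0=0 P1.R1=0
P0.R0=2 P1.R0=0 P1.R1=1
P0.R0=2 P1.R0=1 P1.R1=1

outcome vector order: (P0.R0,P1.R0,P1.R1)
|PSO outcomes| = 6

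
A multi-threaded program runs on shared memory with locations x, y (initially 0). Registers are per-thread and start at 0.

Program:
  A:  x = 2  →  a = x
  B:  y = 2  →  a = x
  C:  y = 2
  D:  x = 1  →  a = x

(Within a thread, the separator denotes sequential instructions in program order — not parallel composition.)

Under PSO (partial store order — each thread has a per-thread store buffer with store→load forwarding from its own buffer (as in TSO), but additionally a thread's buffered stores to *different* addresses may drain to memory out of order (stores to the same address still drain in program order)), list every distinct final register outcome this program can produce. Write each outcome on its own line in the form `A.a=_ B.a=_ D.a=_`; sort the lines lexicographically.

A.a=1 B.a=0 D.a=1
A.a=1 B.a=1 D.a=1
A.a=1 B.a=2 D.a=1
A.a=2 B.a=0 D.a=1
A.a=2 B.a=0 D.a=2
A.a=2 B.a=1 D.a=1
A.a=2 B.a=1 D.a=2
A.a=2 B.a=2 D.a=1
A.a=2 B.a=2 D.a=2

outcome vector order: (A.a,B.a,D.a)
|PSO outcomes| = 9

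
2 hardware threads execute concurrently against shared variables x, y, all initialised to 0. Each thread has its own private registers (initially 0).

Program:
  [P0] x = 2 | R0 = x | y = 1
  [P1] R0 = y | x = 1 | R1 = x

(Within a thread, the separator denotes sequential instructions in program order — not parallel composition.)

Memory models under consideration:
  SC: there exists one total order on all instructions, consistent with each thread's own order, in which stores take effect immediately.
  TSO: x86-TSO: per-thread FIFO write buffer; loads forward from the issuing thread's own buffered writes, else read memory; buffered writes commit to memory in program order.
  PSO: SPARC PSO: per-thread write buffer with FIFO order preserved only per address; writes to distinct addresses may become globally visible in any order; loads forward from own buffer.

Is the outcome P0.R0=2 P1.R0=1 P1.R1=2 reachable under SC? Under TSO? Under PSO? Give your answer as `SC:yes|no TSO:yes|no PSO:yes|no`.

SC:no TSO:no PSO:yes

outcome vector order: (P0.R0,P1.R0,P1.R1)
SC (4): 101, 201, 202, 211
TSO (4): 101, 201, 202, 211
PSO (5): 101, 201, 202, 211, 212
target 212 ∈ {PSO}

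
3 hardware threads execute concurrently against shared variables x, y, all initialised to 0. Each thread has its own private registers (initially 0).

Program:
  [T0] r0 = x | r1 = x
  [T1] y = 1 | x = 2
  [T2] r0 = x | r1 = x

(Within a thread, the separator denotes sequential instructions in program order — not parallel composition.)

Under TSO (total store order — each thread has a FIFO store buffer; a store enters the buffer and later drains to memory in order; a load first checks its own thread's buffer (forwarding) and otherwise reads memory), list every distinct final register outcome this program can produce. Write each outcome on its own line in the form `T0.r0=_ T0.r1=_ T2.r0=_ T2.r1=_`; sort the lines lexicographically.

outcome vector order: (T0.r0,T0.r1,T2.r0,T2.r1)
|TSO outcomes| = 9

T0.r0=0 T0.r1=0 T2.r0=0 T2.r1=0
T0.r0=0 T0.r1=0 T2.r0=0 T2.r1=2
T0.r0=0 T0.r1=0 T2.r0=2 T2.r1=2
T0.r0=0 T0.r1=2 T2.r0=0 T2.r1=0
T0.r0=0 T0.r1=2 T2.r0=0 T2.r1=2
T0.r0=0 T0.r1=2 T2.r0=2 T2.r1=2
T0.r0=2 T0.r1=2 T2.r0=0 T2.r1=0
T0.r0=2 T0.r1=2 T2.r0=0 T2.r1=2
T0.r0=2 T0.r1=2 T2.r0=2 T2.r1=2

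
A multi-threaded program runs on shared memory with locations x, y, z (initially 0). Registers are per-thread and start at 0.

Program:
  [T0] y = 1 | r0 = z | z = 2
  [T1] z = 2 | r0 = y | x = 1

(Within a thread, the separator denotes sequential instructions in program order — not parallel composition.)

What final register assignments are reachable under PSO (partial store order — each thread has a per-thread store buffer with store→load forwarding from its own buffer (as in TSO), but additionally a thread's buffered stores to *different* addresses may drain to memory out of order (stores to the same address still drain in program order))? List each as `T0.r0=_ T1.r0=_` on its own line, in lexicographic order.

T0.r0=0 T1.r0=0
T0.r0=0 T1.r0=1
T0.r0=2 T1.r0=0
T0.r0=2 T1.r0=1

outcome vector order: (T0.r0,T1.r0)
|PSO outcomes| = 4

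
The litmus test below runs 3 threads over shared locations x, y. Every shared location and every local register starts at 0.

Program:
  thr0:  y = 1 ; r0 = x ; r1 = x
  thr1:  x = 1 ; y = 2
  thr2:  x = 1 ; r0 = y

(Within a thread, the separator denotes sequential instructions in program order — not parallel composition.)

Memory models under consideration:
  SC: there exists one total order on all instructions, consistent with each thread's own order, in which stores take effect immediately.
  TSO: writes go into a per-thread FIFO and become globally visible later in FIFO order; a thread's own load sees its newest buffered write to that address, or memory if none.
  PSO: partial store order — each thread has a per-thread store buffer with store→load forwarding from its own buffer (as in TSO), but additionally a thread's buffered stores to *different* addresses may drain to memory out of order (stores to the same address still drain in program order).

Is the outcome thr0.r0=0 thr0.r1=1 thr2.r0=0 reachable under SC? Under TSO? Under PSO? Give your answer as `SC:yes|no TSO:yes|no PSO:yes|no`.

SC:no TSO:yes PSO:yes

outcome vector order: (thr0.r0,thr0.r1,thr2.r0)
SC (7): 001; 002; 011; 012; 110; 111; 112
TSO (9): 000; 001; 002; 010; 011; 012; 110; 111; 112
PSO (9): 000; 001; 002; 010; 011; 012; 110; 111; 112
target 010 ∈ {TSO,PSO}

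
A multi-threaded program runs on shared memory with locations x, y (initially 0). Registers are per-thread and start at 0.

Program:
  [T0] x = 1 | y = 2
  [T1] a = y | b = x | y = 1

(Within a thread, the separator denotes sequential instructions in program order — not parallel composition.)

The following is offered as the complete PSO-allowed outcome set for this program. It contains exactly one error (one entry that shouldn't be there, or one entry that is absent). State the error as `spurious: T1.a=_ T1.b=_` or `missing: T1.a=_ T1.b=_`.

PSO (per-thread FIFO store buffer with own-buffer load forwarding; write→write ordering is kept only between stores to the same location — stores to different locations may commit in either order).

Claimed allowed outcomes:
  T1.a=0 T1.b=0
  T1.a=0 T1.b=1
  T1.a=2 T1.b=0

missing: T1.a=2 T1.b=1

outcome vector order: (T1.a,T1.b)
[PSO] allowed = {<0 0> <0 1> <2 0> <2 1>}
PSO∖claimed = {<2 1>}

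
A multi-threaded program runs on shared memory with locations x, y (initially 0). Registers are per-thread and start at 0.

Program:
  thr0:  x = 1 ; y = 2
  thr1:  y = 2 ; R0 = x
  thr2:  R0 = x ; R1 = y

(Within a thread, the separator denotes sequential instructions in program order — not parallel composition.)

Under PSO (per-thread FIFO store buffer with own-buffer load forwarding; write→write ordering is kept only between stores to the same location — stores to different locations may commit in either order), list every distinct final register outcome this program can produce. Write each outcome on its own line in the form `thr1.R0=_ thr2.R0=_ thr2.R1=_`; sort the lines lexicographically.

thr1.R0=0 thr2.R0=0 thr2.R1=0
thr1.R0=0 thr2.R0=0 thr2.R1=2
thr1.R0=0 thr2.R0=1 thr2.R1=0
thr1.R0=0 thr2.R0=1 thr2.R1=2
thr1.R0=1 thr2.R0=0 thr2.R1=0
thr1.R0=1 thr2.R0=0 thr2.R1=2
thr1.R0=1 thr2.R0=1 thr2.R1=0
thr1.R0=1 thr2.R0=1 thr2.R1=2

outcome vector order: (thr1.R0,thr2.R0,thr2.R1)
|PSO outcomes| = 8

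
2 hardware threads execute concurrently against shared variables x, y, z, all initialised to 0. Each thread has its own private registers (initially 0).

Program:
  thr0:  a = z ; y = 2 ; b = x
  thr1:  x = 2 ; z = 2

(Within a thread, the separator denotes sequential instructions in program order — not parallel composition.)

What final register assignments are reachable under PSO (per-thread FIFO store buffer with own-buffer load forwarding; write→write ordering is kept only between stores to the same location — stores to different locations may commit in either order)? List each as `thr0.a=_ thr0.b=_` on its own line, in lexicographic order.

outcome vector order: (thr0.a,thr0.b)
|PSO outcomes| = 4

thr0.a=0 thr0.b=0
thr0.a=0 thr0.b=2
thr0.a=2 thr0.b=0
thr0.a=2 thr0.b=2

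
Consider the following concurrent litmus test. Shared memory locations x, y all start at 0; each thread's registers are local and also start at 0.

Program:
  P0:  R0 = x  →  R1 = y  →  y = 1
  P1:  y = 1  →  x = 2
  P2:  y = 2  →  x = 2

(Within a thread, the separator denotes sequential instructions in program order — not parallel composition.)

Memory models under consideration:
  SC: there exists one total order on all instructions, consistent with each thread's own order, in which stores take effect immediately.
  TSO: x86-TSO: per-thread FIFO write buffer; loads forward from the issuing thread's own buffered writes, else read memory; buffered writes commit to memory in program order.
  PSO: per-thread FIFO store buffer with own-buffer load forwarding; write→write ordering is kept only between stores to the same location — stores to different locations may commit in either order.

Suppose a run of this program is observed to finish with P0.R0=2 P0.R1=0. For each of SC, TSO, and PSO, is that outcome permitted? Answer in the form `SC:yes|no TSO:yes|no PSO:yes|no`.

outcome vector order: (P0.R0,P0.R1)
SC (5): (0,0), (0,1), (0,2), (2,1), (2,2)
TSO (5): (0,0), (0,1), (0,2), (2,1), (2,2)
PSO (6): (0,0), (0,1), (0,2), (2,0), (2,1), (2,2)
target (2,0) ∈ {PSO}

SC:no TSO:no PSO:yes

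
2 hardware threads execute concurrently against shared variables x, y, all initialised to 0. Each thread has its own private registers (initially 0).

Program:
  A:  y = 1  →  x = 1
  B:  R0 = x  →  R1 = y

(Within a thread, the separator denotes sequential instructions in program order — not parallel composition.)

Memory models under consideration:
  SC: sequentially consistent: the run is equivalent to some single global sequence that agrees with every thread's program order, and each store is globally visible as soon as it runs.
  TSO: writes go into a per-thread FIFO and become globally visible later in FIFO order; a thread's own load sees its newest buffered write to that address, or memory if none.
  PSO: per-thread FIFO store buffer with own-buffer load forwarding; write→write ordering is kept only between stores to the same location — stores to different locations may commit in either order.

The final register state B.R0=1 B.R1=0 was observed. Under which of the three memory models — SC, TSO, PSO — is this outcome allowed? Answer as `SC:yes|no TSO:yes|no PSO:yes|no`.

SC:no TSO:no PSO:yes

outcome vector order: (B.R0,B.R1)
[SC] allowed = {(0,0); (0,1); (1,1)}
[TSO] allowed = {(0,0); (0,1); (1,1)}
[PSO] allowed = {(0,0); (0,1); (1,0); (1,1)}
target (1,0) ∈ {PSO}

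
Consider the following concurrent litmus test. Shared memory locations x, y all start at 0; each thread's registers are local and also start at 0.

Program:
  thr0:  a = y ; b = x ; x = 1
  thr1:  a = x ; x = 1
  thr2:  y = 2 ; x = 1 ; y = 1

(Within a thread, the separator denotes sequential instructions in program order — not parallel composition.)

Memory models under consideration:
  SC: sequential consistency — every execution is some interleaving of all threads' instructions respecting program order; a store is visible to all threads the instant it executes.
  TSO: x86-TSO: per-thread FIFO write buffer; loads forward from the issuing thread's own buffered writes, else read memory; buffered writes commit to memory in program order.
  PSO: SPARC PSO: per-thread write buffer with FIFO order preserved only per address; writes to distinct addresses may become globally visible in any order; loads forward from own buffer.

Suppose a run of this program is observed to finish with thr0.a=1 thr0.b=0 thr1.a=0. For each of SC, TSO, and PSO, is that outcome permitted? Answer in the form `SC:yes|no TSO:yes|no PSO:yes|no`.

SC:no TSO:no PSO:yes

outcome vector order: (thr0.a,thr0.b,thr1.a)
SC (10): 000; 001; 010; 011; 110; 111; 200; 201; 210; 211
TSO (10): 000; 001; 010; 011; 110; 111; 200; 201; 210; 211
PSO (12): 000; 001; 010; 011; 100; 101; 110; 111; 200; 201; 210; 211
target 100 ∈ {PSO}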